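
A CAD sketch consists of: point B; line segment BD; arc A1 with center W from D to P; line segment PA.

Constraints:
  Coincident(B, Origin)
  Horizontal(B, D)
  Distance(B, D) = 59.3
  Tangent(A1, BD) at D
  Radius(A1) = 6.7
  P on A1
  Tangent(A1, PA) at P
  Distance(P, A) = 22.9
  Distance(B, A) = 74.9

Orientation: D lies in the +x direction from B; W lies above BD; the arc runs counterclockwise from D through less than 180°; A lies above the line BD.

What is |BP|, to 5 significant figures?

66.172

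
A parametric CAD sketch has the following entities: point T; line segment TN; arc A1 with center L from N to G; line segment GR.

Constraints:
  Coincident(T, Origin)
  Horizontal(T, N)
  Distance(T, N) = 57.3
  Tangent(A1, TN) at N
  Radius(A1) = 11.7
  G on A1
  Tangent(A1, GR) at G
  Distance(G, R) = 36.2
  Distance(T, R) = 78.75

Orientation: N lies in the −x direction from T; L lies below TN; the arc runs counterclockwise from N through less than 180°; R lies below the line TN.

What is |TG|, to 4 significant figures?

70.18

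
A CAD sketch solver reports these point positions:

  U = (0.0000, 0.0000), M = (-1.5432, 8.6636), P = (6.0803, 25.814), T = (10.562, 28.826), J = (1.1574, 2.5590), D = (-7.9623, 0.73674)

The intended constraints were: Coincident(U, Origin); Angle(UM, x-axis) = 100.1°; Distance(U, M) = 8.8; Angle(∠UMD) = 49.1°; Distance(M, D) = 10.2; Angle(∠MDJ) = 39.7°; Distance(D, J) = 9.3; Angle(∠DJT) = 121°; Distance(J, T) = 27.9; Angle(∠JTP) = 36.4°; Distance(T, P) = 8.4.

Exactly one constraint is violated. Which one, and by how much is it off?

Distance(T, P) = 8.4 — off by 3.00.

U = (0.00, 0.00) ✓; UM at 100.1° ✓; |UM| = 8.800 ✓; ∠UMD = 49.10° ✓; |MD| = 10.20 ✓; ∠MDJ = 39.70° ✓; |DJ| = 9.300 ✓; ∠DJT = 121.0° ✓; |JT| = 27.90 ✓; ∠JTP = 36.40° ✓; |TP| = 5.400 ✗.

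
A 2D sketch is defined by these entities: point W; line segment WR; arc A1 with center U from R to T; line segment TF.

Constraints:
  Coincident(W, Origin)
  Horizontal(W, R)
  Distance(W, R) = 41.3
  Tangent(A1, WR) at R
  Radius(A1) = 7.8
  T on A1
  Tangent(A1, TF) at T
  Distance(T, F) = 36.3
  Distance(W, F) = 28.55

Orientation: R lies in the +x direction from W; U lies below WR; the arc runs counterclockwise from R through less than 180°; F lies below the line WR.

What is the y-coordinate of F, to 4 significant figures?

-26.93

W is at the origin; W and R share the same y with |WR| = 41.3 and R on the +x side, so R = (41.30, 0.000). Tangency of A1 to WR means the radius UR is perpendicular to WR, so U = R + (0, -7.8) = (41.30, -7.800). Since UT ⟂ TF (tangency), |UF| = √(7.8² + 36.3²) = 37.13 regardless of where T sits on A1. So F lies on both circle(W, 28.55) and circle(U, 37.13); the below-WR intersection is F = (9.479, -26.93). T is the foot of the tangent from F: T = (35.97, -2.109).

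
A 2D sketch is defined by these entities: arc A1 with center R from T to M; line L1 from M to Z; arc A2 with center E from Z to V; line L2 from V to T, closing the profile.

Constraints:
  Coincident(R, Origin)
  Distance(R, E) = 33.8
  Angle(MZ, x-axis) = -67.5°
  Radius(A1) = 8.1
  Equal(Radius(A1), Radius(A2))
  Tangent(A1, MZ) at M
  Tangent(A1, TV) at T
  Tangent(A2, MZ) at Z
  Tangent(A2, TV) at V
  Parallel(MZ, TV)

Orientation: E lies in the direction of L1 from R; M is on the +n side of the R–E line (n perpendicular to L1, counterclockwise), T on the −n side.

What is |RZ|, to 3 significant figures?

34.8

The slot axis is L1's direction at -67.5°, so u = (cos -67.5°, sin -67.5°) = (0.383, -0.924) and n = (−sin -67.5°, cos -67.5°) = (0.924, 0.383). R is at the origin and E lies 33.8 along u from R, so E = 33.8·u = (12.9, -31.2). Tangency of A1 to both parallel lines with radius 8.1 puts M and T at R ± 8.1·n: M = (7.48, 3.10), T = (-7.48, -3.10). Equal radii place Z and V the same way about E: Z = E + 8.1·n = (20.4, -28.1), V = E − 8.1·n = (5.45, -34.3). Then |RZ| = |Z − R| = 34.8.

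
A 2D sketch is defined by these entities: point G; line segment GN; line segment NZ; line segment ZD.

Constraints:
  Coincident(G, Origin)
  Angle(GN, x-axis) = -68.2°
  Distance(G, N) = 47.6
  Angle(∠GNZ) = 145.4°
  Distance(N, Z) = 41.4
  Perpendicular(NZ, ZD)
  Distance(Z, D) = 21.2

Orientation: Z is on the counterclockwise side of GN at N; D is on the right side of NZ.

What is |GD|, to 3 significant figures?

93.9

G is at the origin; GN runs at -68.2° with length 47.6, so N = 47.6·(cos -68.2°, sin -68.2°) = (17.7, -44.2). ∠GNZ = 145.4°, so NZ runs at -68.2° + (180° − 145.4°) = -33.6° from the x-axis; with |NZ| = 41.4, Z = N + 41.4·(cos -33.6°, sin -33.6°) = (52.2, -67.1). NZ is perpendicular to ZD; with |ZD| = 21.2 on the right of NZ, D = Z + 21.2·(-0.553, -0.833) = (40.4, -84.8). Then |GD| = |D − G| = 93.9.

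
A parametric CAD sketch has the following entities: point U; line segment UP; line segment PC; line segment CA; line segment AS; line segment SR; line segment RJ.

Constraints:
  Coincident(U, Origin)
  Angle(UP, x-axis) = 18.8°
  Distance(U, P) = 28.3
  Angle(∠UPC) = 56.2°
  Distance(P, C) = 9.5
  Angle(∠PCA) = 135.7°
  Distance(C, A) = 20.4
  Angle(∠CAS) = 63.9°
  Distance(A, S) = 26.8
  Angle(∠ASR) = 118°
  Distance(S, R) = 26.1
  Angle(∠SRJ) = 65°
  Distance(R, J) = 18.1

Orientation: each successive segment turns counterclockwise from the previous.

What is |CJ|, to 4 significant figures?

13.28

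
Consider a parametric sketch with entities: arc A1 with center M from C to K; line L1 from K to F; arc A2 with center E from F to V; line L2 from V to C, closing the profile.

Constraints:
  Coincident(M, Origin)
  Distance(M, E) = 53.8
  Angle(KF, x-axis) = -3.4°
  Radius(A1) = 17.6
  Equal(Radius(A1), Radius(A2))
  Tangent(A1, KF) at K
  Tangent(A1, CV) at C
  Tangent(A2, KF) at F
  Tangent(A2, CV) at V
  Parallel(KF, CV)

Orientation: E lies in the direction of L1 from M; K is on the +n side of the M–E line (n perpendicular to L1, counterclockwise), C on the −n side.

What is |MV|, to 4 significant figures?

56.61

The slot axis is L1's direction at -3.4°, so u = (cos -3.4°, sin -3.4°) = (0.9982, -0.05931) and n = (−sin -3.4°, cos -3.4°) = (0.05931, 0.9982). M is at the origin and E lies 53.8 along u from M, so E = 53.8·u = (53.71, -3.191). Tangency of A1 to both parallel lines with radius 17.6 puts K and C at M ± 17.6·n: K = (1.044, 17.57), C = (-1.044, -17.57). Equal radii place F and V the same way about E: F = E + 17.6·n = (54.75, 14.38), V = E − 17.6·n = (52.66, -20.76). Then |MV| = |V − M| = 56.61.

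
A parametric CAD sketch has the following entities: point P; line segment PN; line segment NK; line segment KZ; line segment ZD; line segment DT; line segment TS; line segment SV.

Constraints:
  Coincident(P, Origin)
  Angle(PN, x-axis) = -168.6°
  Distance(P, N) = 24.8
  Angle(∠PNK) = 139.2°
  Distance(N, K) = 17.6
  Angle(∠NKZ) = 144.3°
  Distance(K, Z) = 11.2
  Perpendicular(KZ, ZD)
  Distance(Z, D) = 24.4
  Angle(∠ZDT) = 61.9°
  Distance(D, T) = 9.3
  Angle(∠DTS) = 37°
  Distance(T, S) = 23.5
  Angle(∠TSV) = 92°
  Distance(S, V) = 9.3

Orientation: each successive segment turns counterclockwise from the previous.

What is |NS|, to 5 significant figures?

40.965

P is at the origin; PN runs at -168.6° with length 24.8, so N = (-24.311, -4.9019). ∠PNK = 139.2° gives NK at -127.80° from the x-axis; with |NK| = 17.6, K = (-35.098, -18.809). ∠NKZ = 144.3° gives KZ at -92.100° from the x-axis; with |KZ| = 11.2, Z = (-35.508, -30.001). KZ is perpendicular to ZD, so ZD runs at -2.1000°; with |ZD| = 24.4, D = (-11.125, -30.895). ∠ZDT = 61.9° gives DT at 116.00° from the x-axis; with |DT| = 9.3, T = (-15.202, -22.536). ∠DTS = 37.0° gives TS at -101.00° from the x-axis; with |TS| = 23.5, S = (-19.686, -45.605). Then |NS| = |S − N| = 40.965.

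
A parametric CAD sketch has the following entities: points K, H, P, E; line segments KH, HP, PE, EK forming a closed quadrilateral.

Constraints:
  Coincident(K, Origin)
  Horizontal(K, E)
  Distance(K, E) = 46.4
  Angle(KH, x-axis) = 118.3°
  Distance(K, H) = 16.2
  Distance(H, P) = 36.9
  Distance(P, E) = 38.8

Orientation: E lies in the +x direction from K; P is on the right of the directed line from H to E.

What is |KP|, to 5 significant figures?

20.746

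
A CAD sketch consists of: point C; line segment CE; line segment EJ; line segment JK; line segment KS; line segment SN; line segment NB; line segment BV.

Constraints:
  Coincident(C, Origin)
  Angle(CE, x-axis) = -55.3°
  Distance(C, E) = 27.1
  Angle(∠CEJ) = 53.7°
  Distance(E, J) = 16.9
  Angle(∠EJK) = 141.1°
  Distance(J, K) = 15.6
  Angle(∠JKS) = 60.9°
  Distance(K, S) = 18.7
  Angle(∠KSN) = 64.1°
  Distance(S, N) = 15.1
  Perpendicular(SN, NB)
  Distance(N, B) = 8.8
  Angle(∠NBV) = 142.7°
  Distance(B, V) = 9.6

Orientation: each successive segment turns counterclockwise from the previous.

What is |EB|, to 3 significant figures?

21.6

∠KSN = 64.1° gives SN at -15.1° from the x-axis; with |SN| = 15.1, N = (17.9, -9.68). SN ⟂ NB, so NB runs at 74.9°; with |NB| = 8.8, B = (20.2, -1.18). Then |EB| = |B − E| = 21.6.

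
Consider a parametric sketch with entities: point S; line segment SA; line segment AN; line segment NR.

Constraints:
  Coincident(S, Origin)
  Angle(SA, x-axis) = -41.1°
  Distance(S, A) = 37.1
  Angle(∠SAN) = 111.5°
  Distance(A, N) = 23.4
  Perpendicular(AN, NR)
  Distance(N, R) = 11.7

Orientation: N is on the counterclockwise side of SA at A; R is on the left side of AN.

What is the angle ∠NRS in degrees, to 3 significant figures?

122°

∠SAN = 111.5°, so AN runs at -41.1° + (180° − 111.5°) = 27.4° from the x-axis; with |AN| = 23.4, N = A + 23.4·(cos 27.4°, sin 27.4°) = (48.7, -13.6). AN ⟂ NR; with |NR| = 11.7 on the left of AN, R = N + 11.7·(-0.460, 0.888) = (43.3, -3.23). Then cos ∠NRS = RN·RS / (|RN||RS|), giving 122°.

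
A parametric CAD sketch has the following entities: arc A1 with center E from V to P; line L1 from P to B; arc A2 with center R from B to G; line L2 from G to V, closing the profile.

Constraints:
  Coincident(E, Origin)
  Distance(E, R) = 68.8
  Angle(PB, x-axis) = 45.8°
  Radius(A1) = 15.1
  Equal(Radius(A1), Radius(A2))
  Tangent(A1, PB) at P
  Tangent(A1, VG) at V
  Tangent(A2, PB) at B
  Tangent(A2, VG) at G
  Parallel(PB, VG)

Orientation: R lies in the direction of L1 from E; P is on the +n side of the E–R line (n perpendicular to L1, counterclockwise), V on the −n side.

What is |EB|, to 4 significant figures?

70.44

The slot axis is L1's direction at 45.8°, so u = (cos 45.8°, sin 45.8°) = (0.6972, 0.7169) and n = (−sin 45.8°, cos 45.8°) = (-0.7169, 0.6972). E is at the origin and R lies 68.8 along u from E, so R = 68.8·u = (47.96, 49.32). Tangency of A1 to both parallel lines with radius 15.1 puts P and V at E ± 15.1·n: P = (-10.83, 10.53), V = (10.83, -10.53). Equal radii place B and G the same way about R: B = R + 15.1·n = (37.14, 59.85), G = R − 15.1·n = (58.79, 38.80). Then |EB| = |B − E| = 70.44.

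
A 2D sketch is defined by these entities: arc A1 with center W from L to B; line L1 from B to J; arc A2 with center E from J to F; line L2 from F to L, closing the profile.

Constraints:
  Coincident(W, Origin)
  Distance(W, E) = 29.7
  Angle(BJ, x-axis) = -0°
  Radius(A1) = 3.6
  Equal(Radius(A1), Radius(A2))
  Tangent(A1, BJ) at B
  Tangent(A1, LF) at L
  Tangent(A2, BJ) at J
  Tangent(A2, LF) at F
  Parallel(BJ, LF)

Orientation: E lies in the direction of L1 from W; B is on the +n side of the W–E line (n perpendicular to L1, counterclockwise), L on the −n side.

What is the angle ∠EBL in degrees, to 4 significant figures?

83.09°

The slot axis is L1's direction at -0.0°, so u = (cos -0.0°, sin -0.0°) = (1.000, -0.000) and n = (−sin -0.0°, cos -0.0°) = (0.000, 1.000). W is at the origin and E lies 29.7 along u from W, so E = 29.7·u = (29.70, -0.000). Tangency of A1 to both parallel lines with radius 3.6 puts B and L at W ± 3.6·n: B = (0.000, 3.600), L = (-0.000, -3.600). Then cos ∠EBL = BE·BL / (|BE||BL|), giving 83.09°.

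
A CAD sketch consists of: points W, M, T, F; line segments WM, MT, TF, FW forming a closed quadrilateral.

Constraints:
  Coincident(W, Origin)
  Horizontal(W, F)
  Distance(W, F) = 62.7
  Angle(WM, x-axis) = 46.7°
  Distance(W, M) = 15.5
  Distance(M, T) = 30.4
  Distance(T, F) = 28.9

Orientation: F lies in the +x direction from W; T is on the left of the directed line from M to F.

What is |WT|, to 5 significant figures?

44.154

W is at the origin; W and F share the same y with |WF| = 62.7 and F in +x, so F = (62.7, 0). WM runs at 46.7° with |WM| = 15.5, so M = (10.630, 11.280). T is determined by |MT| = 30.4 and |TF| = 28.9 together: it lies at the intersection of circle(M, 30.4) and circle(F, 28.9). With |MF| = 53.278, the foot of the radical line on MF is 27.474 from M and the perpendicular offset is √(30.4² − 27.474²) = 13.014. Taking the left-of-MF solution: T = (40.236, 18.182).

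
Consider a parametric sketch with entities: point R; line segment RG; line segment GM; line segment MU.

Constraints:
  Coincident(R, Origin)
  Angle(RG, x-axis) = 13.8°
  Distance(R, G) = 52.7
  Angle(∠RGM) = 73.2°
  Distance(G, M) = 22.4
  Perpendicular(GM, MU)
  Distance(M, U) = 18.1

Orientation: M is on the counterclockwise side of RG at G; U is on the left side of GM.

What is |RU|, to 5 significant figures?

33.135

∠RGM = 73.2°, so GM runs at 13.8° + (180° − 73.2°) = 120.60° from the x-axis; with |GM| = 22.4, M = G + 22.4·(cos 120.60°, sin 120.60°) = (39.776, 31.851). GM ⟂ MU; with |MU| = 18.1 on the left of GM, U = M + 18.1·(-0.86074, -0.50904) = (24.197, 22.638). Then |RU| = |U − R| = 33.135.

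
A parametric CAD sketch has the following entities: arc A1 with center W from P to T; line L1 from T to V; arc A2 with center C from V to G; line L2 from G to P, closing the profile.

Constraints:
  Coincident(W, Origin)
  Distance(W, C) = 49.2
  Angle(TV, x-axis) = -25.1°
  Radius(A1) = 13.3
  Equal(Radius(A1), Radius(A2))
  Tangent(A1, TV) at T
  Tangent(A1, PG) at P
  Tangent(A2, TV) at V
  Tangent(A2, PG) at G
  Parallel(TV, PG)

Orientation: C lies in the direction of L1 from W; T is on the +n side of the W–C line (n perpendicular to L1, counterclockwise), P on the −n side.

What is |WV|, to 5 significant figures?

50.966

The slot axis is L1's direction at -25.1°, so u = (cos -25.1°, sin -25.1°) = (0.90557, -0.42420) and n = (−sin -25.1°, cos -25.1°) = (0.42420, 0.90557). W is at the origin and C lies 49.2 along u from W, so C = 49.2·u = (44.554, -20.871). Tangency of A1 to both parallel lines with radius 13.3 puts T and P at W ± 13.3·n: T = (5.6419, 12.044), P = (-5.6419, -12.044). Equal radii place V and G the same way about C: V = C + 13.3·n = (50.196, -8.8265), G = C − 13.3·n = (38.912, -32.915). Then |WV| = |V − W| = 50.966.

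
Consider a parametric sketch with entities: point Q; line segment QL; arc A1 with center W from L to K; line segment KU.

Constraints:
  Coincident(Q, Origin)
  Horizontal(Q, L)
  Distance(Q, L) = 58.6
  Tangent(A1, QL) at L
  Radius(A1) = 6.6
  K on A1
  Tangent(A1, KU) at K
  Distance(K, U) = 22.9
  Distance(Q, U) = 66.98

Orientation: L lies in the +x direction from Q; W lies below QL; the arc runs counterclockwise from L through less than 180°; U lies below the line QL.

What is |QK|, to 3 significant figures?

53.1

Checks: |WK| = 6.600 ✓; ∠(WK, KU) = 90.00° ✓; |KU| = 22.90 ✓; |QU| = 66.98 ✓.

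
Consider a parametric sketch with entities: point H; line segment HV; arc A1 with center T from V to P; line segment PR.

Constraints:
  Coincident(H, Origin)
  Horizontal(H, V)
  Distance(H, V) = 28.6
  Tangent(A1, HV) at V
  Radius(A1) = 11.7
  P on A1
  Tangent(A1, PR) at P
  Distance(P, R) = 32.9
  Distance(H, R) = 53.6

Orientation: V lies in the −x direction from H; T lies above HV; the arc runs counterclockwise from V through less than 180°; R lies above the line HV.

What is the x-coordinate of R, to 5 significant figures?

-26.557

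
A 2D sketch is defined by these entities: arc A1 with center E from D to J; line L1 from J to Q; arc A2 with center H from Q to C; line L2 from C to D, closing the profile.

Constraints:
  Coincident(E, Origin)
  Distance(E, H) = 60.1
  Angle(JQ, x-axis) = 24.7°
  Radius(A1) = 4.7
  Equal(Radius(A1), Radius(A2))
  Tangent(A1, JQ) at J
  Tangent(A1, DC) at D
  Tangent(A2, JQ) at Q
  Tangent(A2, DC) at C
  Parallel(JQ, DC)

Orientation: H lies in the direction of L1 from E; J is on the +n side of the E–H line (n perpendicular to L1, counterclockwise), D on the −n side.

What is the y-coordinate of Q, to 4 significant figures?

29.38

The slot axis is L1's direction at 24.7°, so u = (cos 24.7°, sin 24.7°) = (0.9085, 0.4179) and n = (−sin 24.7°, cos 24.7°) = (-0.4179, 0.9085). E is at the origin and H lies 60.1 along u from E, so H = 60.1·u = (54.60, 25.11). Tangency of A1 to both parallel lines with radius 4.7 puts J and D at E ± 4.7·n: J = (-1.964, 4.270), D = (1.964, -4.270). Equal radii place Q and C the same way about H: Q = H + 4.7·n = (52.64, 29.38), C = H − 4.7·n = (56.57, 20.84). So Q.y = 29.38.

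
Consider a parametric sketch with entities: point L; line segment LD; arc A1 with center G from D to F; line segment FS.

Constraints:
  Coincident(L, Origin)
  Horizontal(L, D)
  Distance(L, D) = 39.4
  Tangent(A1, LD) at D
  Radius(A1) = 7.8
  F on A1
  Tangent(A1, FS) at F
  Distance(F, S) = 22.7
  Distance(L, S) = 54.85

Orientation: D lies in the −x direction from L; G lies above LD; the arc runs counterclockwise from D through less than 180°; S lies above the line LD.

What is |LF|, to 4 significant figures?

34.99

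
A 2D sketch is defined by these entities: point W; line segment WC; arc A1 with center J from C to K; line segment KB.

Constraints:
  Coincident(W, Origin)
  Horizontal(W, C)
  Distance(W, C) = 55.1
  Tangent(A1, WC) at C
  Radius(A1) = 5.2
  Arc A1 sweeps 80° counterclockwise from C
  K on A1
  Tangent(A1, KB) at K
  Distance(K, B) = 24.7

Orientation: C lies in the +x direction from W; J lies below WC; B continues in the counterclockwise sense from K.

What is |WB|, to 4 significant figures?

53.91

On A1, C sits at bearing 90° from J; an 80° counterclockwise sweep puts K at bearing 170°, so K = J + 5.2·(cos 170°, sin 170°) = (49.98, -4.297). The tangent condition forces JK to be normal to KB, so KB runs along (−sin 170°, cos 170°); with |KB| = 24.7, B = (45.69, -28.62). Then |WB| = |B − W| = 53.91.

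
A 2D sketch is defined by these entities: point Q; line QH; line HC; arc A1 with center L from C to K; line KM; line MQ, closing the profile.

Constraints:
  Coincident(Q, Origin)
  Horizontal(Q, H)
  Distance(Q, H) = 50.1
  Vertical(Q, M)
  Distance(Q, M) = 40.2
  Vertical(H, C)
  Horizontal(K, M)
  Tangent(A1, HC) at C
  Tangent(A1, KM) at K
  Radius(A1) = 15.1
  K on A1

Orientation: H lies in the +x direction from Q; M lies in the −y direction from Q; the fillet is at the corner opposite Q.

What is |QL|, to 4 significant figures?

43.07

QM is vertical with |QM| = 40.2 and M on the −y side, so M = (0.000, -40.20). The virtual corner opposite Q is at (50.10, -40.20). Since A1 is tangent to HC there, LC ⟂ HC and since A1 is tangent to KM there, LK ⟂ KM, with radius 15.1, so the center L sits 15.1 in from both sides at L = (35.00, -25.10). Then |QL| = |L − Q| = 43.07.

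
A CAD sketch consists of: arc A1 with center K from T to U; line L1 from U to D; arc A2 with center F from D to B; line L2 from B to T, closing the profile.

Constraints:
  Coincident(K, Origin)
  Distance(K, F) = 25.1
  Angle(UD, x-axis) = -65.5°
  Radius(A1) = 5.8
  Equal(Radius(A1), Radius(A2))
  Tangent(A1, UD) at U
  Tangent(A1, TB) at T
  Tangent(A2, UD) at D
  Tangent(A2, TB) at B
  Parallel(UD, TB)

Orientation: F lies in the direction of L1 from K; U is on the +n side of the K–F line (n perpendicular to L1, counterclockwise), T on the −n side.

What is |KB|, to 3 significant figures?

25.8

The slot axis is L1's direction at -65.5°, so u = (cos -65.5°, sin -65.5°) = (0.415, -0.910) and n = (−sin -65.5°, cos -65.5°) = (0.910, 0.415). K is at the origin and F lies 25.1 along u from K, so F = 25.1·u = (10.4, -22.8). Tangency of A1 to both parallel lines with radius 5.8 puts U and T at K ± 5.8·n: U = (5.28, 2.41), T = (-5.28, -2.41). Equal radii place D and B the same way about F: D = F + 5.8·n = (15.7, -20.4), B = F − 5.8·n = (5.13, -25.2). Then |KB| = |B − K| = 25.8.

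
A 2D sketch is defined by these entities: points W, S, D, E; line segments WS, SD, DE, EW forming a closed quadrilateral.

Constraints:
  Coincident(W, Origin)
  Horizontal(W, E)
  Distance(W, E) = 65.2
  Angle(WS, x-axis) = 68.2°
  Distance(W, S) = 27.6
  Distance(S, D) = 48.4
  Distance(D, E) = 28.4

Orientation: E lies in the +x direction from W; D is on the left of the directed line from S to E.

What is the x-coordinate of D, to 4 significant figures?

58.61

Checks: |WE| = 65.20 ✓; |WS| = 27.60 ✓; |SD| = 48.40 ✓; |DE| = 28.40 ✓.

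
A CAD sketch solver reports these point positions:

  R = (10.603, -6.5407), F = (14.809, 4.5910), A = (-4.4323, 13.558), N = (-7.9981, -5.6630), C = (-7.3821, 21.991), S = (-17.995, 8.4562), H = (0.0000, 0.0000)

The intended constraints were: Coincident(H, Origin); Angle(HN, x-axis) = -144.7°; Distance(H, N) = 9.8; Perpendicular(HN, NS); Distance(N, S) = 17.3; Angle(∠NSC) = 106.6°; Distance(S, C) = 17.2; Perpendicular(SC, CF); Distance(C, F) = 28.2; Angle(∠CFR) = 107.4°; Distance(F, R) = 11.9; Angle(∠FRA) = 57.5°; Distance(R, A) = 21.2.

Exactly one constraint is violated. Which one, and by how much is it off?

Distance(R, A) = 21.2 — off by 3.90.

H = (0.00, 0.00) ✓; HN at -144.7° ✓; |HN| = 9.800 ✓; ∠(HN, NS) = 90.00° ✓; |NS| = 17.30 ✓; ∠NSC = 106.6° ✓; |SC| = 17.20 ✓; ∠(SC, CF) = 90.00° ✓; |CF| = 28.20 ✓; ∠CFR = 107.4° ✓; |FR| = 11.90 ✓; ∠FRA = 57.50° ✓; |RA| = 25.10 ✗.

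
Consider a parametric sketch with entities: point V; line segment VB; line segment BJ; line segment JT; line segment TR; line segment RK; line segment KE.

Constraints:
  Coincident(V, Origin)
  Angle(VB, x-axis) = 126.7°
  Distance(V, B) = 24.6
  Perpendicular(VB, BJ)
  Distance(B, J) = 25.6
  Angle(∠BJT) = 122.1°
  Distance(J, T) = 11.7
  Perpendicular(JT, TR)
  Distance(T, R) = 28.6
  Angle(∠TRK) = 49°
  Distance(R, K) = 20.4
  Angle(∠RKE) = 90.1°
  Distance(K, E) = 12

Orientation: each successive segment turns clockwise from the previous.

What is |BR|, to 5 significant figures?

26.231

V is at the origin; VB runs at 126.7° with length 24.6, so B = (-14.702, 19.724). The perpendicularity gives BJ at right angles to VB, so BJ runs at 36.700°; with |BJ| = 25.6, J = (5.8239, 35.023). ∠BJT = 122.1° gives JT at -21.200° from the x-axis; with |JT| = 11.7, T = (16.732, 30.792). JT ⟂ TR, so TR runs at -111.20°; with |TR| = 28.6, R = (6.3896, 4.1274). Then |BR| = |R − B| = 26.231.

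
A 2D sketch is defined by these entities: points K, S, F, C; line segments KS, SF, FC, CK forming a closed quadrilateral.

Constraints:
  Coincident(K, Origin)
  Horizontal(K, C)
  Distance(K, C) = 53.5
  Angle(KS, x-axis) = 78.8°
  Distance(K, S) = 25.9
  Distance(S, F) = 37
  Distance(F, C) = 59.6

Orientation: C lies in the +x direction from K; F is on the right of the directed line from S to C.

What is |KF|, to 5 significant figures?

11.411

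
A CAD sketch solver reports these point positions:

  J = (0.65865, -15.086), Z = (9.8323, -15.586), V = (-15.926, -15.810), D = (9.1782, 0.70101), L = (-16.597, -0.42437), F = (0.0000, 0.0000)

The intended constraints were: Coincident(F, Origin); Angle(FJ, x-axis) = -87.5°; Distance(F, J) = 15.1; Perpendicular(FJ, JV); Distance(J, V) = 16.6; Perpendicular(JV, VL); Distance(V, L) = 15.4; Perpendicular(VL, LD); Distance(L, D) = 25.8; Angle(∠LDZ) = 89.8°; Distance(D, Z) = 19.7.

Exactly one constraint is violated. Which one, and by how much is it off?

Distance(D, Z) = 19.7 — off by 3.40.

F = (0.00, 0.00) ✓; FJ at -87.50° ✓; |FJ| = 15.10 ✓; ∠(FJ, JV) = 90.00° ✓; |JV| = 16.60 ✓; ∠(JV, VL) = 90.00° ✓; |VL| = 15.40 ✓; ∠(VL, LD) = 90.00° ✓; |LD| = 25.80 ✓; ∠LDZ = 89.80° ✓; |DZ| = 16.30 ✗.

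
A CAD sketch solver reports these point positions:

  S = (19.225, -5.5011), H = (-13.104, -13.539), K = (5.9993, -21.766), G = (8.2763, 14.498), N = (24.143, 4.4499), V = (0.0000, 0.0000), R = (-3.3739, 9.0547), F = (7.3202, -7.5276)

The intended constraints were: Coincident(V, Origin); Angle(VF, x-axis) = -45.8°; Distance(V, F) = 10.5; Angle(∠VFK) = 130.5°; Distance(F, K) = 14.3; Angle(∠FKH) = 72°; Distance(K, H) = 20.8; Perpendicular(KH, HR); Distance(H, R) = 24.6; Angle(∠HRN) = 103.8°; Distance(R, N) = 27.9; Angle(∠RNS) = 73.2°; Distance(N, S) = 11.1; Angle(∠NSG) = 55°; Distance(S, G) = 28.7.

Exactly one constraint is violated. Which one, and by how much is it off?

Distance(S, G) = 28.7 — off by 5.90.

V = (0.00, 0.00) ✓; VF at -45.80° ✓; |VF| = 10.50 ✓; ∠VFK = 130.5° ✓; |FK| = 14.30 ✓; ∠FKH = 72.00° ✓; |KH| = 20.80 ✓; ∠(KH, HR) = 90.00° ✓; |HR| = 24.60 ✓; ∠HRN = 103.8° ✓; |RN| = 27.90 ✓; ∠RNS = 73.20° ✓; |NS| = 11.10 ✓; ∠NSG = 55.00° ✓; |SG| = 22.80 ✗.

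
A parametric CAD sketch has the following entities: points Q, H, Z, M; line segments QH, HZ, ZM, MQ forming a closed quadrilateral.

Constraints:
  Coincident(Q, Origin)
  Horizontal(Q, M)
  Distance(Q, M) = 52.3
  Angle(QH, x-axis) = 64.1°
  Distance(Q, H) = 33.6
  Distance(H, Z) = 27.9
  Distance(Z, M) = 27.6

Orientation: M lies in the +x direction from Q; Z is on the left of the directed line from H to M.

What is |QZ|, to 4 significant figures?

49.41

Checks: |HZ| = 27.90 ✓; |ZM| = 27.60 ✓.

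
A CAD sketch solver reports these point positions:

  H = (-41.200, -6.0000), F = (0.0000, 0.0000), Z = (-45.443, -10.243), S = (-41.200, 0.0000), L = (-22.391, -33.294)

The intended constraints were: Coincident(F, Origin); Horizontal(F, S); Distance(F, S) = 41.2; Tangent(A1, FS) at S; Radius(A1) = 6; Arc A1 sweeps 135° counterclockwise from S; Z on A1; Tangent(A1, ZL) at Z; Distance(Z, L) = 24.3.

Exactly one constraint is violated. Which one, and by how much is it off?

Distance(Z, L) = 24.3 — off by 8.30.

F = (0.00, 0.00) ✓; F.y = 0.00, S.y = 0.00 ✓; |FS| = 41.20 ✓; ∠(HS, SF) = 90.00° ✓; |HS| = 6.000 ✓; bearing(H→Z) − bearing(H→S) = 135.0° ✓; |HZ| = 6.001 ✓; ∠(HZ, ZL) = 90.00° ✓; |ZL| = 32.60 ✗.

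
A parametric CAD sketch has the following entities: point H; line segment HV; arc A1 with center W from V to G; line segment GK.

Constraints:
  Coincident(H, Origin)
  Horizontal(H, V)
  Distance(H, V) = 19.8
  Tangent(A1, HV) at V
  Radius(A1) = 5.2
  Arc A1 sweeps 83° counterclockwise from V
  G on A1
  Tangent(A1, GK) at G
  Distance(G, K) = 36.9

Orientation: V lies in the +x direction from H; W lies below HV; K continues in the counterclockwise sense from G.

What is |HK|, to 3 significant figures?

42.4

On A1, V sits at bearing 90° from W; an 83° counterclockwise sweep puts G at bearing 173°, so G = W + 5.2·(cos 173°, sin 173°) = (14.6, -4.57). A1 meets GK tangentially, so WG is at right angles to GK, so GK runs along (−sin 173°, cos 173°); with |GK| = 36.9, K = (10.1, -41.2). Then |HK| = |K − H| = 42.4.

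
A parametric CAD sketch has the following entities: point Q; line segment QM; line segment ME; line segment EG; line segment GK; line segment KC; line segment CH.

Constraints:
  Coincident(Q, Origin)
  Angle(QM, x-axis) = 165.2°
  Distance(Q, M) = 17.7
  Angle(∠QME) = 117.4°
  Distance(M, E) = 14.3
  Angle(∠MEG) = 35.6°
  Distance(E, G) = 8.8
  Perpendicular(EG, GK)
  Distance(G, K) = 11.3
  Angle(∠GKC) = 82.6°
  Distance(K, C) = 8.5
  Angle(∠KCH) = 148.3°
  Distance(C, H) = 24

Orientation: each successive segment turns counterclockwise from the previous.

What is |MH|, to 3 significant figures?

32.7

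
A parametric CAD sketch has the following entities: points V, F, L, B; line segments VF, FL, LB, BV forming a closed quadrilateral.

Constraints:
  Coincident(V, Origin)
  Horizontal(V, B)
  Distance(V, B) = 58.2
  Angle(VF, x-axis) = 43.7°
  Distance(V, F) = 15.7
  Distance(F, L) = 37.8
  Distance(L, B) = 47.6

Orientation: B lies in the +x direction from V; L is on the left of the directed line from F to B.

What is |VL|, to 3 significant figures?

53.4

V is at the origin; VB is horizontal with |VB| = 58.2 and B in +x, so B = (58.2, 0). VF runs at 43.7° with |VF| = 15.7, so F = (11.4, 10.8). L is determined by |FL| = 37.8 and |LB| = 47.6 together: it lies at the intersection of circle(F, 37.8) and circle(B, 47.6). With |FB| = 48.1, the foot of the radical line on FB is 15.3 from F and the perpendicular offset is √(37.8² − 15.3²) = 34.5. Taking the left-of-FB solution: L = (34.1, 41.0).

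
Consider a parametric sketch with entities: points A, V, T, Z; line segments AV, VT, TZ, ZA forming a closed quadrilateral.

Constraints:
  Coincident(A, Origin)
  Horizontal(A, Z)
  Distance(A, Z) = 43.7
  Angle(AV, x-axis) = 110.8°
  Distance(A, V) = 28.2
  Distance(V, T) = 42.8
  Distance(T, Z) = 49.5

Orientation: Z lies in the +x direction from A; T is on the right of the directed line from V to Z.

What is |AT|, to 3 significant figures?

16.2

A is at the origin; A and Z share the same y with |AZ| = 43.7 and Z in +x, so Z = (43.7, 0). AV runs at 110.8° with |AV| = 28.2, so V = (-10.0, 26.4). T is determined by |VT| = 42.8 and |TZ| = 49.5 together: it lies at the intersection of circle(V, 42.8) and circle(Z, 49.5). With |VZ| = 59.8, the foot of the radical line on VZ is 24.7 from V and the perpendicular offset is √(42.8² − 24.7²) = 34.9. Taking the right-of-VZ solution: T = (-3.18, -15.9).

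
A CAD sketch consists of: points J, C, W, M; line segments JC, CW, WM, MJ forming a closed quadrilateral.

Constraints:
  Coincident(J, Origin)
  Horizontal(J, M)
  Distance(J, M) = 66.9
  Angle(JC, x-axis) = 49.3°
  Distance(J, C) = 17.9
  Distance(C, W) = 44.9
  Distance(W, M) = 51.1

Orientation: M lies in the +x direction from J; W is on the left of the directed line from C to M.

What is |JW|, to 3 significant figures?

62.8

Checks: |CW| = 44.90 ✓; |WM| = 51.10 ✓.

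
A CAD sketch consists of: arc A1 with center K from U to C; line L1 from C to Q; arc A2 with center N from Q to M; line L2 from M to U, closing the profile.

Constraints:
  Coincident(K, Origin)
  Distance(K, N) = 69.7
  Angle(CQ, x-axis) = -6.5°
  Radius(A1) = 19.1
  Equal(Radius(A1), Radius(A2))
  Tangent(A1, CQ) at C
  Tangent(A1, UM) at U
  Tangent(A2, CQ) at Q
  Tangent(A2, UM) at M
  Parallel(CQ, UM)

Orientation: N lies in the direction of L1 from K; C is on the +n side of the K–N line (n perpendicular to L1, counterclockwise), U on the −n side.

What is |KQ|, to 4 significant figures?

72.27

The slot axis is L1's direction at -6.5°, so u = (cos -6.5°, sin -6.5°) = (0.9936, -0.1132) and n = (−sin -6.5°, cos -6.5°) = (0.1132, 0.9936). K is at the origin and N lies 69.7 along u from K, so N = 69.7·u = (69.25, -7.890). Tangency of A1 to both parallel lines with radius 19.1 puts C and U at K ± 19.1·n: C = (2.162, 18.98), U = (-2.162, -18.98). Equal radii place Q and M the same way about N: Q = N + 19.1·n = (71.41, 11.09), M = N − 19.1·n = (67.09, -26.87). Then |KQ| = |Q − K| = 72.27.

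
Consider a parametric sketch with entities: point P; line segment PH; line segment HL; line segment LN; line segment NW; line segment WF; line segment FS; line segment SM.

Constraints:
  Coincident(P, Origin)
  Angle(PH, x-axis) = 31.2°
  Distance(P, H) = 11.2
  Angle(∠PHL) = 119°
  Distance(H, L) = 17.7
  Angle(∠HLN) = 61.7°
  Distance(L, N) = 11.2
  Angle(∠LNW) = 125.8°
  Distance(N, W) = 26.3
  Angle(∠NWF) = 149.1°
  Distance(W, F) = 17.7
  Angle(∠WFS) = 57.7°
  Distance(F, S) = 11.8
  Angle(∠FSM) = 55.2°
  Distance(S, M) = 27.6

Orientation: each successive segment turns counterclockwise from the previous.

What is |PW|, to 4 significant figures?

8.966

P is at the origin; PH runs at 31.2° with length 11.2, so H = (9.580, 5.802). ∠PHL = 119.0° gives HL at 92.20° from the x-axis; with |HL| = 17.7, L = (8.901, 23.49). ∠HLN = 61.7° gives LN at -149.5° from the x-axis; with |LN| = 11.2, N = (-0.7496, 17.80). ∠LNW = 125.8° gives NW at -95.30° from the x-axis; with |NW| = 26.3, W = (-3.179, -8.383). Then |PW| = |W − P| = 8.966.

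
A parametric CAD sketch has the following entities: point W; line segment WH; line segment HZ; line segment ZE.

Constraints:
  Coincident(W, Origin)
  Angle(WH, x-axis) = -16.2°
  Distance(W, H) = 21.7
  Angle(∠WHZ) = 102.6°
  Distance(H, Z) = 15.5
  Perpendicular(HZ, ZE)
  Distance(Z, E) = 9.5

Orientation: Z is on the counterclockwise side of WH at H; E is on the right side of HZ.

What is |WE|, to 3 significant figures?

36.7

∠WHZ = 102.6°, so HZ runs at -16.2° + (180° − 102.6°) = 61.2° from the x-axis; with |HZ| = 15.5, Z = H + 15.5·(cos 61.2°, sin 61.2°) = (28.3, 7.53). HZ is perpendicular to ZE; with |ZE| = 9.5 on the right of HZ, E = Z + 9.5·(0.876, -0.482) = (36.6, 2.95). Then |WE| = |E − W| = 36.7.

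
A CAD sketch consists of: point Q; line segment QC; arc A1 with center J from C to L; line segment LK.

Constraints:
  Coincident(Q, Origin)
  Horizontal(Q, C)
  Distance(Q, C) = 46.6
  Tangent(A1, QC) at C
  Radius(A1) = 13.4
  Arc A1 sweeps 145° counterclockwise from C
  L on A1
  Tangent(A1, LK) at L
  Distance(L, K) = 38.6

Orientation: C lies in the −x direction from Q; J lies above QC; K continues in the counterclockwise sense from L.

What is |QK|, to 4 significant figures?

84.49

Q is at the origin; QC is horizontal with |QC| = 46.6 and C on the −x side, so C = (-46.60, 0.000). Tangency of A1 to QC means the radius JC is perpendicular to QC, so J = C + (0, 13.4) = (-46.60, 13.40). On A1, C sits at bearing -90° from J; a 145° counterclockwise sweep puts L at bearing 55°, so L = J + 13.4·(cos 55°, sin 55°) = (-38.91, 24.38). The tangent condition forces JL to be normal to LK, so LK runs along (−sin 55°, cos 55°); with |LK| = 38.6, K = (-70.53, 46.52). Then |QK| = |K − Q| = 84.49.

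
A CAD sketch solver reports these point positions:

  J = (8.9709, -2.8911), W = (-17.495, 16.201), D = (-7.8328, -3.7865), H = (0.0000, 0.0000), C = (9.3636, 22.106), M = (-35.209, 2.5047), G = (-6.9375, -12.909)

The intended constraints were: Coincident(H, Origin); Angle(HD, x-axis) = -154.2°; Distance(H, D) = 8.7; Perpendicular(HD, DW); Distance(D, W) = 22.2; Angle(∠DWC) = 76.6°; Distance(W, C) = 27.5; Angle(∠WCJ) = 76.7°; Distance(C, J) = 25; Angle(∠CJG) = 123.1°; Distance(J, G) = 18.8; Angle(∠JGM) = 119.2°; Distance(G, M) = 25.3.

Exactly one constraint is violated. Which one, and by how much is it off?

Distance(G, M) = 25.3 — off by 6.90.

H = (0.00, 0.00) ✓; HD at -154.2° ✓; |HD| = 8.700 ✓; ∠(HD, DW) = 90.00° ✓; |DW| = 22.20 ✓; ∠DWC = 76.60° ✓; |WC| = 27.50 ✓; ∠WCJ = 76.70° ✓; |CJ| = 25.00 ✓; ∠CJG = 123.1° ✓; |JG| = 18.80 ✓; ∠JGM = 119.2° ✓; |GM| = 32.20 ✗.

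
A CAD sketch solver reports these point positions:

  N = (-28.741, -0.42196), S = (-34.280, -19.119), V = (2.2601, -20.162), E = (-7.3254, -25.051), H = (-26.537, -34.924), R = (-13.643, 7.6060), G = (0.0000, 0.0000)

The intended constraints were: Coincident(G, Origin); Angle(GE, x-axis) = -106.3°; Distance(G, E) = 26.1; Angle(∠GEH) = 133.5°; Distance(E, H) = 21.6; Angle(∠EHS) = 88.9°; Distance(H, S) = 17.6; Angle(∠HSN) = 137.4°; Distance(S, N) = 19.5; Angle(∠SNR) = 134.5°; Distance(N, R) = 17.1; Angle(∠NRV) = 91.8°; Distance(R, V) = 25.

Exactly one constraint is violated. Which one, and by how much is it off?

Distance(R, V) = 25 — off by 7.00.

G = (0.00, 0.00) ✓; GE at -106.3° ✓; |GE| = 26.10 ✓; ∠GEH = 133.5° ✓; |EH| = 21.60 ✓; ∠EHS = 88.90° ✓; |HS| = 17.60 ✓; ∠HSN = 137.4° ✓; |SN| = 19.50 ✓; ∠SNR = 134.5° ✓; |NR| = 17.10 ✓; ∠NRV = 91.80° ✓; |RV| = 32.00 ✗.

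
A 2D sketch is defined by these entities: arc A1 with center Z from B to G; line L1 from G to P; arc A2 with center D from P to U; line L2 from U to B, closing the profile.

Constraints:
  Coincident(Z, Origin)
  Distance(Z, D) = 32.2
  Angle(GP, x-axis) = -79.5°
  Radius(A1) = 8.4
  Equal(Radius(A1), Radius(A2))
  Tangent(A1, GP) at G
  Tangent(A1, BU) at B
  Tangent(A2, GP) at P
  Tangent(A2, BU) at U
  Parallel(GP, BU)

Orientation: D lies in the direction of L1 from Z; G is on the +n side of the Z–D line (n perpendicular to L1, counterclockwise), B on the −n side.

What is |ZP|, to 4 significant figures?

33.28

Tangency of A1 to both parallel lines with radius 8.4 puts G and B at Z ± 8.4·n: G = (8.259, 1.531), B = (-8.259, -1.531). Equal radii place P and U the same way about D: P = D + 8.4·n = (14.13, -30.13), U = D − 8.4·n = (-2.391, -33.19). Then |ZP| = |P − Z| = 33.28.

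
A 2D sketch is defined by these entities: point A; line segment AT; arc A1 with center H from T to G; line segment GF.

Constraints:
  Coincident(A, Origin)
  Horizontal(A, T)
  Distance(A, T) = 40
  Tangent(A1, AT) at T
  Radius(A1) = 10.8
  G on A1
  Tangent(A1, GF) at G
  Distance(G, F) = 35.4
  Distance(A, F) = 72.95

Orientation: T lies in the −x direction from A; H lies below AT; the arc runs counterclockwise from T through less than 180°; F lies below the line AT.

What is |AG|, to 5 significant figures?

51.085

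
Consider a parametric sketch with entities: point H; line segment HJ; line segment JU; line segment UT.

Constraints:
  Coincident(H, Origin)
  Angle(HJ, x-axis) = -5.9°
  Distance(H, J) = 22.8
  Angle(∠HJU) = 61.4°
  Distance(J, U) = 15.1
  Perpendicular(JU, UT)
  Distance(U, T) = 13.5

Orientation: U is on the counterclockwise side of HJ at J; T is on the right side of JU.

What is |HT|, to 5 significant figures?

33.778

H is at the origin; HJ runs at -5.9° with length 22.8, so J = 22.8·(cos -5.9°, sin -5.9°) = (22.679, -2.3437). ∠HJU = 61.4°, so JU runs at -5.9° + (180° − 61.4°) = 112.70° from the x-axis; with |JU| = 15.1, U = J + 15.1·(cos 112.70°, sin 112.70°) = (16.852, 11.587). JU ⟂ UT; with |UT| = 13.5 on the right of JU, T = U + 13.5·(0.92254, 0.38591) = (29.306, 16.796). Then |HT| = |T − H| = 33.778.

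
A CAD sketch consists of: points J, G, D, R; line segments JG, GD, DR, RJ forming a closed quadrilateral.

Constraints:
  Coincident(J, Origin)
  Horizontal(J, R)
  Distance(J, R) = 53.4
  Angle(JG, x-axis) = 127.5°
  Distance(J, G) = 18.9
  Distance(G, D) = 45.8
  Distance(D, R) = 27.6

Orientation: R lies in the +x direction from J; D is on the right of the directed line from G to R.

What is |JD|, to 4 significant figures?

28.89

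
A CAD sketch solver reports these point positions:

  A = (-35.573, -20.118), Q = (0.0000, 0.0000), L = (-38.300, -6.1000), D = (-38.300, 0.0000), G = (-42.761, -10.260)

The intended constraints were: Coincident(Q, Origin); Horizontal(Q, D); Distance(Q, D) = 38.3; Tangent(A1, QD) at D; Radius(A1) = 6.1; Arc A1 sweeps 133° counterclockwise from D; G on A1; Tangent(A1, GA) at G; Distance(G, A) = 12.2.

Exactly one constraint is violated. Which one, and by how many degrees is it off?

Tangent(A1, GA) at G — off by 6.90°.

Q = (0.00, 0.00) ✓; Q.y = 0.00, D.y = 0.00 ✓; |QD| = 38.30 ✓; ∠(LD, DQ) = 90.00° ✓; |LD| = 6.100 ✓; bearing(L→G) − bearing(L→D) = 133.0° ✓; |LG| = 6.100 ✓; ∠(LG, GA) = 96.90° ✗; |GA| = 12.20 ✓.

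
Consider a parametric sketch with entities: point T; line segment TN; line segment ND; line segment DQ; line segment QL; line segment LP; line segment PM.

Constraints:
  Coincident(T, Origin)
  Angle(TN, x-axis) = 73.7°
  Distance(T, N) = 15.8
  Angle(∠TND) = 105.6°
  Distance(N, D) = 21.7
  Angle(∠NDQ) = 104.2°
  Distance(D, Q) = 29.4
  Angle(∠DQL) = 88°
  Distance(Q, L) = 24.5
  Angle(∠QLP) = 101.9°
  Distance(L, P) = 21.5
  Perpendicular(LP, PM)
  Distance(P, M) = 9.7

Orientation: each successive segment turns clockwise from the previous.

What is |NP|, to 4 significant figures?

14.56

T is at the origin; TN runs at 73.7° with length 15.8, so N = (4.435, 15.16). ∠TND = 105.6° gives ND at -0.7000° from the x-axis; with |ND| = 21.7, D = (26.13, 14.90). ∠NDQ = 104.2° gives DQ at -76.50° from the x-axis; with |DQ| = 29.4, Q = (33.00, -13.69). ∠DQL = 88.0° gives QL at -168.5° from the x-axis; with |QL| = 24.5, L = (8.988, -18.57). ∠QLP = 101.9° gives LP at 113.4° from the x-axis; with |LP| = 21.5, P = (0.4494, 1.159). Then |NP| = |P − N| = 14.56.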